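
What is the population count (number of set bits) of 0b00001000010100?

n = 1000010100
Count the 1s: 1 + 1 + 1 = 3

3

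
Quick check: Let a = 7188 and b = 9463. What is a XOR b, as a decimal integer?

7188 = 01110000010100
9463 = 10010011110111
XOR → 11100011100011 = 14563

14563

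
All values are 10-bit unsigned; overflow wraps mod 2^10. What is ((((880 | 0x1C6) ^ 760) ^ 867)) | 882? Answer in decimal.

880 = 1101110000
0x1C6 = 0111000110
→ | → 1111110110 = 1014
760 = 1011111000
→ ^ → 0100001110 = 270
867 = 1101100011
→ ^ → 1001101101 = 621
882 = 1101110010
→ | → 1101111111 = 895

895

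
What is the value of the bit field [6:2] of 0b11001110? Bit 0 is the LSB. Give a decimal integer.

19

v = 11001110
Shift right by 2: 110011
Mask low 5 bits: 10011 = 19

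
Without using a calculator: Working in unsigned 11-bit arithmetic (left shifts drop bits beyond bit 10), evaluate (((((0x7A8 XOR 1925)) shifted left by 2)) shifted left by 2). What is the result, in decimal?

720

0x7A8 = 11110101000
1925 = 11110000101
→ XOR → 00000101101 = 45
→ shifted left by 2 (mod 2^11) → 00010110100 = 180
→ shifted left by 2 (mod 2^11) → 01011010000 = 720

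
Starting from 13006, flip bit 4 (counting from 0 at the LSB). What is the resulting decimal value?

13022

x = 11001011001110
bit 4 is currently 0; toggle it via x ^ (1 << 4) = x ^ 16
→ 11001011011110 = 13022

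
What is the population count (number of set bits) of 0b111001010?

5

n = 111001010
Count the 1s: 1 + 1 + 1 + 1 + 1 = 5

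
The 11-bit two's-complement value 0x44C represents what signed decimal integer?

-948

pattern = 10001001100 (MSB is 1 ⇒ negative)
Invert: 01110110011, add 1 → 01110110100 = 948, so the value is -948.
(Equivalently: 1100 - 2^11 = 1100 - 2048 = -948.)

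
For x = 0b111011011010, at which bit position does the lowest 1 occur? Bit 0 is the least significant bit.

0b111011011010 = 111011011010
Trailing zeros: 1, so the lowest set bit is bit 1 (value 2).

1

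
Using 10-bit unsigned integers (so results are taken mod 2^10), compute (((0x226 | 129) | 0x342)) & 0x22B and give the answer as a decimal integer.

547

0x226 = 1000100110
129 = 0010000001
→ | → 1010100111 = 679
0x342 = 1101000010
→ | → 1111100111 = 999
0x22B = 1000101011
→ & → 1000100011 = 547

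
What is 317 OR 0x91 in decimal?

445

317 = 100111101
0x91 = 010010001
 OR → 110111101 = 445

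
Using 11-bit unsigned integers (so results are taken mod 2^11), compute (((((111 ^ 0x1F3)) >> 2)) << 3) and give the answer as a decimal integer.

824

111 = 00001101111
0x1F3 = 00111110011
→ ^ → 00110011100 = 412
→ >> 2 → 00001100111 = 103
→ << 3 (mod 2^11) → 01100111000 = 824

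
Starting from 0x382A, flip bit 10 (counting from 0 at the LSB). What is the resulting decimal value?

15402

x = 11100000101010
bit 10 is currently 0; toggle it via x ^ (1 << 10) = x ^ 1024
→ 11110000101010 = 15402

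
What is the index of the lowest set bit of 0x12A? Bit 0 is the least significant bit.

0x12A = 100101010
Trailing zeros: 1, so the lowest set bit is bit 1 (value 2).

1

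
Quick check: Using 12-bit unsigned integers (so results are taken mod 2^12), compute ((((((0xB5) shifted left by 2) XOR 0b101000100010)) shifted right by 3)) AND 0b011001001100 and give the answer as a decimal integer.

0xB5 = 000010110101
→ shifted left by 2 (mod 2^12) → 001011010100 = 724
0b101000100010 = 101000100010
→ XOR → 100011110110 = 2294
→ shifted right by 3 → 000100011110 = 286
0b011001001100 = 011001001100
→ AND → 000000001100 = 12

12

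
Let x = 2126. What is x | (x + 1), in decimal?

x = 100001001110 = 2126
x + 1 = 100001001111
OR    = 100001001111 = 2127
(x | (x + 1) sets the lowest cleared bit.)

2127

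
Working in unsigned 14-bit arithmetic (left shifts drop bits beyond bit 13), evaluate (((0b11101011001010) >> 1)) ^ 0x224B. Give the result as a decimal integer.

0b11101011001010 = 11101011001010
→ >> 1 → 01110101100101 = 7525
0x224B = 10001001001011
→ ^ → 11111100101110 = 16174

16174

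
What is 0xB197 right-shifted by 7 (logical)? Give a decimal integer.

355

0xB197 = 1011000110010111
shift right by 7 → 0000000101100011 = 355
(equivalently, floor(45463 / 128))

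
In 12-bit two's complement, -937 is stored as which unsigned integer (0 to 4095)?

937 in 12 bits: 001110101001
Invert: 110001010110
Add 1:  110001010111 = 3159
(Check: 2^12 - 937 = 4096 - 937 = 3159.)

3159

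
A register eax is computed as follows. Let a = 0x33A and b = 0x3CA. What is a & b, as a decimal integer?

0x33A = 1100111010
0x3CA = 1111001010
AND → 1100001010 = 778

778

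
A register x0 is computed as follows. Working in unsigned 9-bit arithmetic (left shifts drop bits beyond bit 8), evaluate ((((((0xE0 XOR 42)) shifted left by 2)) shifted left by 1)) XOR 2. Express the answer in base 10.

82

0xE0 = 011100000
42 = 000101010
→ XOR → 011001010 = 202
→ shifted left by 2 (mod 2^9) → 100101000 = 296
→ shifted left by 1 (mod 2^9) → 001010000 = 80
2 = 000000010
→ XOR → 001010010 = 82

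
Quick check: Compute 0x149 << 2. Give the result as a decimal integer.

1316

0x149 = 00101001001
shift left by 2 → 10100100100 = 1316
(equivalently, 329 × 2^2 = 329 × 4)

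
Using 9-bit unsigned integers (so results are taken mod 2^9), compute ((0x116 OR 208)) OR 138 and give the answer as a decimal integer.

0x116 = 100010110
208 = 011010000
→ OR → 111010110 = 470
138 = 010001010
→ OR → 111011110 = 478

478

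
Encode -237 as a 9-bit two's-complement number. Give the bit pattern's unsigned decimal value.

275

237 in 9 bits: 011101101
Invert: 100010010
Add 1:  100010011 = 275
(Check: 2^9 - 237 = 512 - 237 = 275.)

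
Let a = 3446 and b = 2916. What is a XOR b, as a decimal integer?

1554

3446 = 110101110110
2916 = 101101100100
XOR → 011000010010 = 1554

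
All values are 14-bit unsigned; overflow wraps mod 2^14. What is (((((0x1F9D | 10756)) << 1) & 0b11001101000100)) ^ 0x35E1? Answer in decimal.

1761

0x1F9D = 01111110011101
10756 = 10101000000100
→ | → 11111110011101 = 16285
→ << 1 (mod 2^14) → 11111100111010 = 16186
0b11001101000100 = 11001101000100
→ & → 11001100000000 = 13056
0x35E1 = 11010111100001
→ ^ → 00011011100001 = 1761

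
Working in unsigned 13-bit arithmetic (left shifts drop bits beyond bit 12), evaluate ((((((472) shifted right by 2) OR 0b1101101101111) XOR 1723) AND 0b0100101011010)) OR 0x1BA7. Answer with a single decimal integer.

472 = 0000111011000
→ shifted right by 2 → 0000001110110 = 118
0b1101101101111 = 1101101101111
→ OR → 1101101111111 = 7039
1723 = 0011010111011
→ XOR → 1110111000100 = 7620
0b0100101011010 = 0100101011010
→ AND → 0100101000000 = 2368
0x1BA7 = 1101110100111
→ OR → 1101111100111 = 7143

7143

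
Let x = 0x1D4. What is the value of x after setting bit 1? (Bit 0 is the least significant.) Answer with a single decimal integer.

470

x = 111010100
bit 1 is currently 0; set it via x | (1 << 1) = x | 2
→ 111010110 = 470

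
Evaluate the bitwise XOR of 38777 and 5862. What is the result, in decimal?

33183

38777 = 1001011101111001
5862 = 0001011011100110
XOR → 1000000110011111 = 33183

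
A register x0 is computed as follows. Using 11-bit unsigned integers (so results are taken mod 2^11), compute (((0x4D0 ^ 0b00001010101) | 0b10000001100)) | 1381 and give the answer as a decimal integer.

1517

0x4D0 = 10011010000
0b00001010101 = 00001010101
→ ^ → 10010000101 = 1157
0b10000001100 = 10000001100
→ | → 10010001101 = 1165
1381 = 10101100101
→ | → 10111101101 = 1517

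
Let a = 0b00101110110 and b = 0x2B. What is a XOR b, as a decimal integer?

349

a = 101110110
0x2B = 000101011
XOR → 101011101 = 349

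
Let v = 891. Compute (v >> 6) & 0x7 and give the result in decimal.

v = 01101111011
Shift right by 6: 01101
Mask low 3 bits: 101 = 5

5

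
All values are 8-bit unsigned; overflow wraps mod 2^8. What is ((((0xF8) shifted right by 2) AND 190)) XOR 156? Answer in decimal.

0xF8 = 11111000
→ shifted right by 2 → 00111110 = 62
190 = 10111110
→ AND → 00111110 = 62
156 = 10011100
→ XOR → 10100010 = 162

162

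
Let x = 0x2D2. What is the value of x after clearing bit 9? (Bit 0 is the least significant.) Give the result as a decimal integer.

210

x = 1011010010
bit 9 is currently 1; clear it via x & ~(1 << 9) = x & ~512
→ 0011010010 = 210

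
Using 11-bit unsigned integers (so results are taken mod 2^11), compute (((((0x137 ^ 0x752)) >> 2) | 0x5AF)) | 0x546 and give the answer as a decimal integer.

0x137 = 00100110111
0x752 = 11101010010
→ ^ → 11001100101 = 1637
→ >> 2 → 00110011001 = 409
0x5AF = 10110101111
→ | → 10110111111 = 1471
0x546 = 10101000110
→ | → 10111111111 = 1535

1535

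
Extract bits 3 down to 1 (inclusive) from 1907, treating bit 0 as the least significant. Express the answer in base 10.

v = 11101110011
Shift right by 1: 1110111001
Mask low 3 bits: 001 = 1

1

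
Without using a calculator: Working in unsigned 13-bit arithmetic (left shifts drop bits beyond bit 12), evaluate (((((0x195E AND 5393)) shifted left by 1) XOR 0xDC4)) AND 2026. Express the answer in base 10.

2016

0x195E = 1100101011110
5393 = 1010100010001
→ AND → 1000100010000 = 4368
→ shifted left by 1 (mod 2^13) → 0001000100000 = 544
0xDC4 = 0110111000100
→ XOR → 0111111100100 = 4068
2026 = 0011111101010
→ AND → 0011111100000 = 2016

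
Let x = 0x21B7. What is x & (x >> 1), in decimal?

x = 10000110110111 = 8631
x>>1 = 01000011011011
AND  = 00000010010011 = 147
(x & (x >> 1) has a 1 wherever x has two consecutive 1 bits.)

147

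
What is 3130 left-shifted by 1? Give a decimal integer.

6260

3130 = 0110000111010
shift left by 1 → 1100001110100 = 6260
(equivalently, 3130 × 2^1 = 3130 × 2)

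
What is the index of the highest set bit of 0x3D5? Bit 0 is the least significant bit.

0x3D5 = 1111010101
The topmost 1 is at position 9 (since 2^9 = 512 ≤ 981 < 1024).

9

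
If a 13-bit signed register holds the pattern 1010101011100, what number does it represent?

pattern = 1010101011100 (MSB is 1 ⇒ negative)
Invert: 0101010100011, add 1 → 0101010100100 = 2724, so the value is -2724.
(Equivalently: 5468 - 2^13 = 5468 - 8192 = -2724.)

-2724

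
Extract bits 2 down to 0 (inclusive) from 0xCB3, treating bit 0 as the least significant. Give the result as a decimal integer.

v = 0110010110011
Shift right by 0: 0110010110011
Mask low 3 bits: 011 = 3

3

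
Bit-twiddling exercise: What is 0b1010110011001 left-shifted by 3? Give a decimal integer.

x = 0001010110011001
shift left by 3 → 1010110011001000 = 44232
(equivalently, 5529 × 2^3 = 5529 × 8)

44232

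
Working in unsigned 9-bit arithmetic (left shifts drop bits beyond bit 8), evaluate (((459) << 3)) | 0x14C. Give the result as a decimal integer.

348

459 = 111001011
→ << 3 (mod 2^9) → 001011000 = 88
0x14C = 101001100
→ | → 101011100 = 348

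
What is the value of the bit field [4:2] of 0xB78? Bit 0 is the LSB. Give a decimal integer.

6

v = 101101111000
Shift right by 2: 1011011110
Mask low 3 bits: 110 = 6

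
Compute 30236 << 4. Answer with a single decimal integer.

30236 = 0000111011000011100
shift left by 4 → 1110110000111000000 = 483776
(equivalently, 30236 × 2^4 = 30236 × 16)

483776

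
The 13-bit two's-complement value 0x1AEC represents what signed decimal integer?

-1300

pattern = 1101011101100 (MSB is 1 ⇒ negative)
Invert: 0010100010011, add 1 → 0010100010100 = 1300, so the value is -1300.
(Equivalently: 6892 - 2^13 = 6892 - 8192 = -1300.)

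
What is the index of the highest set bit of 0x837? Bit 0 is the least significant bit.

0x837 = 100000110111
The topmost 1 is at position 11 (since 2^11 = 2048 ≤ 2103 < 4096).

11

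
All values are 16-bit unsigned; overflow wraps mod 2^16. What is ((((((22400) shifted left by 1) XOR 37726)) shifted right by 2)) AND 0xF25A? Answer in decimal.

22400 = 0101011110000000
→ shifted left by 1 (mod 2^16) → 1010111100000000 = 44800
37726 = 1001001101011110
→ XOR → 0011110001011110 = 15454
→ shifted right by 2 → 0000111100010111 = 3863
0xF25A = 1111001001011010
→ AND → 0000001000010010 = 530

530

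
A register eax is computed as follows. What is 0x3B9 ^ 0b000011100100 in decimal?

861

0x3B9 = 1110111001
b = 0011100100
XOR → 1101011101 = 861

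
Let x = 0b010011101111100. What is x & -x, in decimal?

x = 10011101111100 = 10108
-x (two's complement) = …01100010000100
AND   = 00000000000100 = 4
(x & -x isolates the lowest set bit of x.)

4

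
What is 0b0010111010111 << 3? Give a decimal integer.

x = 00010111010111
shift left by 3 → 10111010111000 = 11960
(equivalently, 1495 × 2^3 = 1495 × 8)

11960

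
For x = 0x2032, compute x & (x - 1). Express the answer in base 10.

8240

x = 10000000110010 = 8242
x - 1 = 10000000110001
AND   = 10000000110000 = 8240
(x & (x - 1) clears the lowest set bit of x.)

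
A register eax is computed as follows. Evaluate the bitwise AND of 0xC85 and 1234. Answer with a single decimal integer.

0xC85 = 110010000101
1234 = 010011010010
AND → 010010000000 = 1152

1152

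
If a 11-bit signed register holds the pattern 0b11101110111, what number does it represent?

pattern = 11101110111 (MSB is 1 ⇒ negative)
Invert: 00010001000, add 1 → 00010001001 = 137, so the value is -137.
(Equivalently: 1911 - 2^11 = 1911 - 2048 = -137.)

-137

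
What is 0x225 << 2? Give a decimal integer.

2196

0x225 = 001000100101
shift left by 2 → 100010010100 = 2196
(equivalently, 549 × 2^2 = 549 × 4)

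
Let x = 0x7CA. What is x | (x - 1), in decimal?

1995

x = 11111001010 = 1994
x - 1 = 11111001001
OR    = 11111001011 = 1995
(x | (x - 1) sets all bits below the lowest set bit.)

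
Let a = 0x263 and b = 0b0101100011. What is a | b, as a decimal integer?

867

0x263 = 1001100011
b = 0101100011
 OR → 1101100011 = 867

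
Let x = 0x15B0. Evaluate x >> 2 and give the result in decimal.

1388

0x15B0 = 1010110110000
shift right by 2 → 0010101101100 = 1388
(equivalently, floor(5552 / 4))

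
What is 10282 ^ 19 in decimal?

10297

10282 = 10100000101010
19 = 00000000010011
XOR → 10100000111001 = 10297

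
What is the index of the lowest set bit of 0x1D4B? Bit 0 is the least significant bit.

0

0x1D4B = 1110101001011
Trailing zeros: 0, so the lowest set bit is bit 0 (value 1).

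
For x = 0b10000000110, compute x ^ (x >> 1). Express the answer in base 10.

1541

x = 10000000110 = 1030
x>>1 = 01000000011
XOR  = 11000000101 = 1541
(x ^ (x >> 1) gives the standard binary-reflected Gray code of x.)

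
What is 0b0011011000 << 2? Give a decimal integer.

864

x = 0011011000
shift left by 2 → 1101100000 = 864
(equivalently, 216 × 2^2 = 216 × 4)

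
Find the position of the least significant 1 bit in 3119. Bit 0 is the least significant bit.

0

3119 = 110000101111
Trailing zeros: 0, so the lowest set bit is bit 0 (value 1).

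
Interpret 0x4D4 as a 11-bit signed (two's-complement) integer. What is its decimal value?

-812

pattern = 10011010100 (MSB is 1 ⇒ negative)
Invert: 01100101011, add 1 → 01100101100 = 812, so the value is -812.
(Equivalently: 1236 - 2^11 = 1236 - 2048 = -812.)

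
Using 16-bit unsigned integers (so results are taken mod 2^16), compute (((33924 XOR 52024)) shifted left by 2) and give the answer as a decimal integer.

33924 = 1000010010000100
52024 = 1100101100111000
→ XOR → 0100111110111100 = 20412
→ shifted left by 2 (mod 2^16) → 0011111011110000 = 16112

16112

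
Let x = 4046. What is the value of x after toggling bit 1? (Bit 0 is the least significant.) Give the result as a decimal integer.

x = 0111111001110
bit 1 is currently 1; toggle it via x ^ (1 << 1) = x ^ 2
→ 0111111001100 = 4044

4044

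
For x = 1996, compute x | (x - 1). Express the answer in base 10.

1999

x = 11111001100 = 1996
x - 1 = 11111001011
OR    = 11111001111 = 1999
(x | (x - 1) sets all bits below the lowest set bit.)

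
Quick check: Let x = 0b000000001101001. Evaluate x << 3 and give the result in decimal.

x = 0001101001
shift left by 3 → 1101001000 = 840
(equivalently, 105 × 2^3 = 105 × 8)

840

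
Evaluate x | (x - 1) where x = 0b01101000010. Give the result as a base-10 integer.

835

x = 1101000010 = 834
x - 1 = 1101000001
OR    = 1101000011 = 835
(x | (x - 1) sets all bits below the lowest set bit.)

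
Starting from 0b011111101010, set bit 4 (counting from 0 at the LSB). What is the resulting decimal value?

x = 011111101010
bit 4 is currently 0; set it via x | (1 << 4) = x | 16
→ 011111111010 = 2042

2042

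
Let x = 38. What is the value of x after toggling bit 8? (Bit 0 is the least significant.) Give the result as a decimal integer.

x = 000100110
bit 8 is currently 0; toggle it via x ^ (1 << 8) = x ^ 256
→ 100100110 = 294

294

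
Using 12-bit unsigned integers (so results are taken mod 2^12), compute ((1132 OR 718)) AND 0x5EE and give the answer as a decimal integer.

1132 = 010001101100
718 = 001011001110
→ OR → 011011101110 = 1774
0x5EE = 010111101110
→ AND → 010011101110 = 1262

1262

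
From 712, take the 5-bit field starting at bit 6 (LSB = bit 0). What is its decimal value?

11

v = 01011001000
Shift right by 6: 01011
Mask low 5 bits: 01011 = 11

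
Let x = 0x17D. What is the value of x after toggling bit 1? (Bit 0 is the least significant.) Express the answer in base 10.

383

x = 000101111101
bit 1 is currently 0; toggle it via x ^ (1 << 1) = x ^ 2
→ 000101111111 = 383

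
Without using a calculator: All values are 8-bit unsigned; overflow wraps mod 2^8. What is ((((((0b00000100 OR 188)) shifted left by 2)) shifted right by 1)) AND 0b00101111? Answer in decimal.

0b00000100 = 00000100
188 = 10111100
→ OR → 10111100 = 188
→ shifted left by 2 (mod 2^8) → 11110000 = 240
→ shifted right by 1 → 01111000 = 120
0b00101111 = 00101111
→ AND → 00101000 = 40

40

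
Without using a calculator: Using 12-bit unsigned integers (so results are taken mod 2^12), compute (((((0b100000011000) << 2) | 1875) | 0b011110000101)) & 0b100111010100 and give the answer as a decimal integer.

468

0b100000011000 = 100000011000
→ << 2 (mod 2^12) → 000001100000 = 96
1875 = 011101010011
→ | → 011101110011 = 1907
0b011110000101 = 011110000101
→ | → 011111110111 = 2039
0b100111010100 = 100111010100
→ & → 000111010100 = 468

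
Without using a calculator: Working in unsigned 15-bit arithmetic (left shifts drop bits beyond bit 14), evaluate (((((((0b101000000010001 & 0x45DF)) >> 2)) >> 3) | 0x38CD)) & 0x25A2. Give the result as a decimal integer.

0b101000000010001 = 101000000010001
0x45DF = 100010111011111
→ & → 100000000010001 = 16401
→ >> 2 → 001000000000100 = 4100
→ >> 3 → 000001000000000 = 512
0x38CD = 011100011001101
→ | → 011101011001101 = 15053
0x25A2 = 010010110100010
→ & → 010000010000000 = 8320

8320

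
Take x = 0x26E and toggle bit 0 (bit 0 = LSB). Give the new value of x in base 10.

x = 1001101110
bit 0 is currently 0; toggle it via x ^ (1 << 0) = x ^ 1
→ 1001101111 = 623

623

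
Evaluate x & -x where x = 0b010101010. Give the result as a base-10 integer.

2

x = 10101010 = 170
-x (two's complement) = …01010110
AND   = 00000010 = 2
(x & -x isolates the lowest set bit of x.)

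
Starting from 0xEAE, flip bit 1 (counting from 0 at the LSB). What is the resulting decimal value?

x = 111010101110
bit 1 is currently 1; toggle it via x ^ (1 << 1) = x ^ 2
→ 111010101100 = 3756

3756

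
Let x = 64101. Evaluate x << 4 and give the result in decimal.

1025616

64101 = 00001111101001100101
shift left by 4 → 11111010011001010000 = 1025616
(equivalently, 64101 × 2^4 = 64101 × 16)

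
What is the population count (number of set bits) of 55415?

55415 = 1101100001110111
Count the 1s: 1 + 1 + 1 + 1 + 1 + 1 + 1 + 1 + 1 + 1 = 10

10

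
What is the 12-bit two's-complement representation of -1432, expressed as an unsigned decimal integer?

2664

1432 in 12 bits: 010110011000
Invert: 101001100111
Add 1:  101001101000 = 2664
(Check: 2^12 - 1432 = 4096 - 1432 = 2664.)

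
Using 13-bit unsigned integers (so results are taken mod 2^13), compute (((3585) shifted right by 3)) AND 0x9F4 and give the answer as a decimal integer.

448

3585 = 0111000000001
→ shifted right by 3 → 0000111000000 = 448
0x9F4 = 0100111110100
→ AND → 0000111000000 = 448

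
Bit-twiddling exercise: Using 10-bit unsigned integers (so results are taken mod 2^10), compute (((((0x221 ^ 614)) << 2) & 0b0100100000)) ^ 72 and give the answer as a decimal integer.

0x221 = 1000100001
614 = 1001100110
→ ^ → 0001000111 = 71
→ << 2 (mod 2^10) → 0100011100 = 284
0b0100100000 = 0100100000
→ & → 0100000000 = 256
72 = 0001001000
→ ^ → 0101001000 = 328

328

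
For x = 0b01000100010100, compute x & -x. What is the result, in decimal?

x = 1000100010100 = 4372
-x (two's complement) = …0111011101100
AND   = 0000000000100 = 4
(x & -x isolates the lowest set bit of x.)

4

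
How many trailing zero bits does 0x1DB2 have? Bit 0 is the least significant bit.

0x1DB2 = 1110110110010
Trailing zeros: 1, so the lowest set bit is bit 1 (value 2).

1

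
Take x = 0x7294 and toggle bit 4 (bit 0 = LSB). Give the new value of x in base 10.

29316

x = 111001010010100
bit 4 is currently 1; toggle it via x ^ (1 << 4) = x ^ 16
→ 111001010000100 = 29316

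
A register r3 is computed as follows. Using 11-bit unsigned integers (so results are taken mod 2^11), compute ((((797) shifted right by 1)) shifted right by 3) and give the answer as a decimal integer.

49

797 = 01100011101
→ shifted right by 1 → 00110001110 = 398
→ shifted right by 3 → 00000110001 = 49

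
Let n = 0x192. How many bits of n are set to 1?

4

0x192 = 110010010
Count the 1s: 1 + 1 + 1 + 1 = 4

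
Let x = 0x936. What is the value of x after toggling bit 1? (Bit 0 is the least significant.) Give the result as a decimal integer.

x = 100100110110
bit 1 is currently 1; toggle it via x ^ (1 << 1) = x ^ 2
→ 100100110100 = 2356

2356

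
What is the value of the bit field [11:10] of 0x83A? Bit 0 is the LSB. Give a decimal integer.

2

v = 0100000111010
Shift right by 10: 010
Mask low 2 bits: 10 = 2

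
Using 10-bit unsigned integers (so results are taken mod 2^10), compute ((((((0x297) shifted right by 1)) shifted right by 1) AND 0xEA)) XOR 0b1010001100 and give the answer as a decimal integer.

0x297 = 1010010111
→ shifted right by 1 → 0101001011 = 331
→ shifted right by 1 → 0010100101 = 165
0xEA = 0011101010
→ AND → 0010100000 = 160
0b1010001100 = 1010001100
→ XOR → 1000101100 = 556

556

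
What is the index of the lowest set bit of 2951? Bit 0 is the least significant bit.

2951 = 101110000111
Trailing zeros: 0, so the lowest set bit is bit 0 (value 1).

0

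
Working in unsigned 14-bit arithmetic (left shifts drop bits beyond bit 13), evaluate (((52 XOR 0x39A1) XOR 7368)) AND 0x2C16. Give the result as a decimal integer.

52 = 00000000110100
0x39A1 = 11100110100001
→ XOR → 11100110010101 = 14741
7368 = 01110011001000
→ XOR → 10010101011101 = 9565
0x2C16 = 10110000010110
→ AND → 10010000010100 = 9236

9236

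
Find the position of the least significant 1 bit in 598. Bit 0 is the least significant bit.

1

598 = 1001010110
Trailing zeros: 1, so the lowest set bit is bit 1 (value 2).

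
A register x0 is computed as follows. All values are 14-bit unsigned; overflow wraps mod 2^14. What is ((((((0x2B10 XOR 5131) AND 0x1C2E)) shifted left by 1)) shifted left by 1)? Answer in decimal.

0x2B10 = 10101100010000
5131 = 01010000001011
→ XOR → 11111100011011 = 16155
0x1C2E = 01110000101110
→ AND → 01110000001010 = 7178
→ shifted left by 1 (mod 2^14) → 11100000010100 = 14356
→ shifted left by 1 (mod 2^14) → 11000000101000 = 12328

12328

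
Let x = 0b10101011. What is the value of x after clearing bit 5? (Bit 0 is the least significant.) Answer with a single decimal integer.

x = 10101011
bit 5 is currently 1; clear it via x & ~(1 << 5) = x & ~32
→ 10001011 = 139

139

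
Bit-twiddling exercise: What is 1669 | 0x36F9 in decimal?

1669 = 00011010000101
0x36F9 = 11011011111001
 OR → 11011011111101 = 14077

14077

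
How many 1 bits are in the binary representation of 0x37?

5

0x37 = 110111
Count the 1s: 1 + 1 + 1 + 1 + 1 = 5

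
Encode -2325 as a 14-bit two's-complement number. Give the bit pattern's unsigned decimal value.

2325 in 14 bits: 00100100010101
Invert: 11011011101010
Add 1:  11011011101011 = 14059
(Check: 2^14 - 2325 = 16384 - 2325 = 14059.)

14059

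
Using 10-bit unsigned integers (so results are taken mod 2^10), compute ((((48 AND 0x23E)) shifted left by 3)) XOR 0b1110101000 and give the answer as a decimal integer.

552

48 = 0000110000
0x23E = 1000111110
→ AND → 0000110000 = 48
→ shifted left by 3 (mod 2^10) → 0110000000 = 384
0b1110101000 = 1110101000
→ XOR → 1000101000 = 552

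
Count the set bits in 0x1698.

6

0x1698 = 1011010011000
Count the 1s: 1 + 1 + 1 + 1 + 1 + 1 = 6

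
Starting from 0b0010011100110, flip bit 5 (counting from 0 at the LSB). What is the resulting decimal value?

1222

x = 0010011100110
bit 5 is currently 1; toggle it via x ^ (1 << 5) = x ^ 32
→ 0010011000110 = 1222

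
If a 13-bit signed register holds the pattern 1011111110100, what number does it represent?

pattern = 1011111110100 (MSB is 1 ⇒ negative)
Invert: 0100000001011, add 1 → 0100000001100 = 2060, so the value is -2060.
(Equivalently: 6132 - 2^13 = 6132 - 8192 = -2060.)

-2060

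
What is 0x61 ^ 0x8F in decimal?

238

0x61 = 01100001
0x8F = 10001111
XOR → 11101110 = 238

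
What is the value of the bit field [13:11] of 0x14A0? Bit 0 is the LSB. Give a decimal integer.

v = 01010010100000
Shift right by 11: 010
Mask low 3 bits: 010 = 2

2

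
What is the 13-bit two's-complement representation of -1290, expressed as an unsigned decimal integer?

6902

1290 in 13 bits: 0010100001010
Invert: 1101011110101
Add 1:  1101011110110 = 6902
(Check: 2^13 - 1290 = 8192 - 1290 = 6902.)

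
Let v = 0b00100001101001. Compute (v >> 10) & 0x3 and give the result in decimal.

v = 00100001101001
Shift right by 10: 0010
Mask low 2 bits: 10 = 2

2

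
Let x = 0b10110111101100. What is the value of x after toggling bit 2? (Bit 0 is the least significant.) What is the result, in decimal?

11752

x = 10110111101100
bit 2 is currently 1; toggle it via x ^ (1 << 2) = x ^ 4
→ 10110111101000 = 11752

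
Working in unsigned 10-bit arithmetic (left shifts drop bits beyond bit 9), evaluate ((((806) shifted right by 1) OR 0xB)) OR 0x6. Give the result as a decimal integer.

806 = 1100100110
→ shifted right by 1 → 0110010011 = 403
0xB = 0000001011
→ OR → 0110011011 = 411
0x6 = 0000000110
→ OR → 0110011111 = 415

415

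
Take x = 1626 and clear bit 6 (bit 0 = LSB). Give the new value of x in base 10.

x = 00011001011010
bit 6 is currently 1; clear it via x & ~(1 << 6) = x & ~64
→ 00011000011010 = 1562

1562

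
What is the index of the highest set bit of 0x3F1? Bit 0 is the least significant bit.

9

0x3F1 = 1111110001
The topmost 1 is at position 9 (since 2^9 = 512 ≤ 1009 < 1024).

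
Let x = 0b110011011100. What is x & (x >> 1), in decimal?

1100

x = 110011011100 = 3292
x>>1 = 011001101110
AND  = 010001001100 = 1100
(x & (x >> 1) has a 1 wherever x has two consecutive 1 bits.)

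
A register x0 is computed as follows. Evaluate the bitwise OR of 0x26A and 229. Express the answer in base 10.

0x26A = 1001101010
229 = 0011100101
 OR → 1011101111 = 751

751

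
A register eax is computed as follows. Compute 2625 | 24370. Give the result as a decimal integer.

2625 = 000101001000001
24370 = 101111100110010
 OR → 101111101110011 = 24435

24435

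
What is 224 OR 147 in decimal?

243

224 = 11100000
147 = 10010011
 OR → 11110011 = 243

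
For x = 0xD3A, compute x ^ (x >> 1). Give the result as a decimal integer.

2983

x = 110100111010 = 3386
x>>1 = 011010011101
XOR  = 101110100111 = 2983
(x ^ (x >> 1) gives the standard binary-reflected Gray code of x.)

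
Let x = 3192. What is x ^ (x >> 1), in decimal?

x = 110001111000 = 3192
x>>1 = 011000111100
XOR  = 101001000100 = 2628
(x ^ (x >> 1) gives the standard binary-reflected Gray code of x.)

2628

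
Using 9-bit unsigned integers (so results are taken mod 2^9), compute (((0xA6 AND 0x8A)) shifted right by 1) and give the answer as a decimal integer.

65

0xA6 = 010100110
0x8A = 010001010
→ AND → 010000010 = 130
→ shifted right by 1 → 001000001 = 65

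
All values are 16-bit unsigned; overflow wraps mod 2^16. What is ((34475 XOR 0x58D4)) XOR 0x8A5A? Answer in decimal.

21541

34475 = 1000011010101011
0x58D4 = 0101100011010100
→ XOR → 1101111001111111 = 56959
0x8A5A = 1000101001011010
→ XOR → 0101010000100101 = 21541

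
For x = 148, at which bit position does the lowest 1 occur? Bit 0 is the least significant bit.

2

148 = 10010100
Trailing zeros: 2, so the lowest set bit is bit 2 (value 4).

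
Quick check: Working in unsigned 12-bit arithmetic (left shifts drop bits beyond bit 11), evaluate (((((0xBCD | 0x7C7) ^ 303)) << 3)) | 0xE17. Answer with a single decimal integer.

0xBCD = 101111001101
0x7C7 = 011111000111
→ | → 111111001111 = 4047
303 = 000100101111
→ ^ → 111011100000 = 3808
→ << 3 (mod 2^12) → 011100000000 = 1792
0xE17 = 111000010111
→ | → 111100010111 = 3863

3863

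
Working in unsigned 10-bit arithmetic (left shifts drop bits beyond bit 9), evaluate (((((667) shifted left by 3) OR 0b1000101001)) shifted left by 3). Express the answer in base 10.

667 = 1010011011
→ shifted left by 3 (mod 2^10) → 0011011000 = 216
0b1000101001 = 1000101001
→ OR → 1011111001 = 761
→ shifted left by 3 (mod 2^10) → 1111001000 = 968

968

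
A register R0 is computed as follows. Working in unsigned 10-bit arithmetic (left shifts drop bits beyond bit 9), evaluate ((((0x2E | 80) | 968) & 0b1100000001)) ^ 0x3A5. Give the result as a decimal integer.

165

0x2E = 0000101110
80 = 0001010000
→ | → 0001111110 = 126
968 = 1111001000
→ | → 1111111110 = 1022
0b1100000001 = 1100000001
→ & → 1100000000 = 768
0x3A5 = 1110100101
→ ^ → 0010100101 = 165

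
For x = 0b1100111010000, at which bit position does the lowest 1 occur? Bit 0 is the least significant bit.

0b1100111010000 = 1100111010000
Trailing zeros: 4, so the lowest set bit is bit 4 (value 16).

4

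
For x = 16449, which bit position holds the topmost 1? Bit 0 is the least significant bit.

16449 = 100000001000001
The topmost 1 is at position 14 (since 2^14 = 16384 ≤ 16449 < 32768).

14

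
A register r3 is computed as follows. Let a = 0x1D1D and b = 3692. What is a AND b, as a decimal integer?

0x1D1D = 1110100011101
3692 = 0111001101100
AND → 0110000001100 = 3084

3084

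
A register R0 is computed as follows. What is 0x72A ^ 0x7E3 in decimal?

201

0x72A = 11100101010
0x7E3 = 11111100011
XOR → 00011001001 = 201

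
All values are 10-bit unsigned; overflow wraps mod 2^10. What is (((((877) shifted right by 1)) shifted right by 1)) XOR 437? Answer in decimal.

366

877 = 1101101101
→ shifted right by 1 → 0110110110 = 438
→ shifted right by 1 → 0011011011 = 219
437 = 0110110101
→ XOR → 0101101110 = 366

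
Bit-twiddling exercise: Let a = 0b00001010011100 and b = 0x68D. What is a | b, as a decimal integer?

1693

a = 01010011100
0x68D = 11010001101
 OR → 11010011101 = 1693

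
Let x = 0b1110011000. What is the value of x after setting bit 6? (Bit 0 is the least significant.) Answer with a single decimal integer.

984

x = 1110011000
bit 6 is currently 0; set it via x | (1 << 6) = x | 64
→ 1111011000 = 984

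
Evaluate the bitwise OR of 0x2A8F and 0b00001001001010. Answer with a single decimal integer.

0x2A8F = 10101010001111
b = 00001001001010
 OR → 10101011001111 = 10959

10959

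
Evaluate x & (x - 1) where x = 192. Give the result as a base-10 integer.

x = 11000000 = 192
x - 1 = 10111111
AND   = 10000000 = 128
(x & (x - 1) clears the lowest set bit of x.)

128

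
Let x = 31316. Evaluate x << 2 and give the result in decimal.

125264

31316 = 00111101001010100
shift left by 2 → 11110100101010000 = 125264
(equivalently, 31316 × 2^2 = 31316 × 4)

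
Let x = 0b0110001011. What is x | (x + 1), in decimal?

399

x = 110001011 = 395
x + 1 = 110001100
OR    = 110001111 = 399
(x | (x + 1) sets the lowest cleared bit.)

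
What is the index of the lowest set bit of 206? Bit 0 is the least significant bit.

1

206 = 11001110
Trailing zeros: 1, so the lowest set bit is bit 1 (value 2).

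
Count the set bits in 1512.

1512 = 10111101000
Count the 1s: 1 + 1 + 1 + 1 + 1 + 1 = 6

6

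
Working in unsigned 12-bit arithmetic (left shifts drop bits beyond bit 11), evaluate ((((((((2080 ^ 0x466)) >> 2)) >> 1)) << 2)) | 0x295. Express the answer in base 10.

1717

2080 = 100000100000
0x466 = 010001100110
→ ^ → 110001000110 = 3142
→ >> 2 → 001100010001 = 785
→ >> 1 → 000110001000 = 392
→ << 2 (mod 2^12) → 011000100000 = 1568
0x295 = 001010010101
→ | → 011010110101 = 1717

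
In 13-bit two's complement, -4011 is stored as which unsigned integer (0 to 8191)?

4181

4011 in 13 bits: 0111110101011
Invert: 1000001010100
Add 1:  1000001010101 = 4181
(Check: 2^13 - 4011 = 8192 - 4011 = 4181.)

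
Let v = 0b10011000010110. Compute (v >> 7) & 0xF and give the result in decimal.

v = 10011000010110
Shift right by 7: 1001100
Mask low 4 bits: 1100 = 12

12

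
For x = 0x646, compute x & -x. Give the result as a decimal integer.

x = 11001000110 = 1606
-x (two's complement) = …00110111010
AND   = 00000000010 = 2
(x & -x isolates the lowest set bit of x.)

2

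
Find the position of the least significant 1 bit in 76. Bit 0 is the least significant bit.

76 = 1001100
Trailing zeros: 2, so the lowest set bit is bit 2 (value 4).

2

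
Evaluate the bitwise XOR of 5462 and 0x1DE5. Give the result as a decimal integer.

5462 = 1010101010110
0x1DE5 = 1110111100101
XOR → 0100010110011 = 2227

2227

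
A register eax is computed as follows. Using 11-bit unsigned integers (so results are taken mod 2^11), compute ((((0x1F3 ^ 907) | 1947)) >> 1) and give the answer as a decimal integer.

0x1F3 = 00111110011
907 = 01110001011
→ ^ → 01001111000 = 632
1947 = 11110011011
→ | → 11111111011 = 2043
→ >> 1 → 01111111101 = 1021

1021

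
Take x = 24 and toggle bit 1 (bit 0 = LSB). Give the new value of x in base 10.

26

x = 000011000
bit 1 is currently 0; toggle it via x ^ (1 << 1) = x ^ 2
→ 000011010 = 26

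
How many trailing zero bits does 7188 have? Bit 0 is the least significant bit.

2

7188 = 1110000010100
Trailing zeros: 2, so the lowest set bit is bit 2 (value 4).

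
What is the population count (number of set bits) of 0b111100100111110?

10

n = 111100100111110
Count the 1s: 1 + 1 + 1 + 1 + 1 + 1 + 1 + 1 + 1 + 1 = 10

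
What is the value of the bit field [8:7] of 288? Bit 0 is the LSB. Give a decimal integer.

v = 00100100000
Shift right by 7: 0010
Mask low 2 bits: 10 = 2

2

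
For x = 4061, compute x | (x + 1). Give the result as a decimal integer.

x = 111111011101 = 4061
x + 1 = 111111011110
OR    = 111111011111 = 4063
(x | (x + 1) sets the lowest cleared bit.)

4063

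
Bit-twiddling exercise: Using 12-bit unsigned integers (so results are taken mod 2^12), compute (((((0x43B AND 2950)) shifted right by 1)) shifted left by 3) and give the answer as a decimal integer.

0x43B = 010000111011
2950 = 101110000110
→ AND → 000000000010 = 2
→ shifted right by 1 → 000000000001 = 1
→ shifted left by 3 (mod 2^12) → 000000001000 = 8

8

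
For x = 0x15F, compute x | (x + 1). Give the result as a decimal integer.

383

x = 101011111 = 351
x + 1 = 101100000
OR    = 101111111 = 383
(x | (x + 1) sets the lowest cleared bit.)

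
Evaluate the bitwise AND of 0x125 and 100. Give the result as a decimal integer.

0x125 = 100100101
100 = 001100100
AND → 000100100 = 36

36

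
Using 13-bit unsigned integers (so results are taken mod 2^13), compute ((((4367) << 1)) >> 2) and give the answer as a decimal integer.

4367 = 1000100001111
→ << 1 (mod 2^13) → 0001000011110 = 542
→ >> 2 → 0000010000111 = 135

135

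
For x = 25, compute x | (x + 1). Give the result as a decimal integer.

27

x = 11001 = 25
x + 1 = 11010
OR    = 11011 = 27
(x | (x + 1) sets the lowest cleared bit.)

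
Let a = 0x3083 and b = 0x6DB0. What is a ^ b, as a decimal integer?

0x3083 = 011000010000011
0x6DB0 = 110110110110000
XOR → 101110100110011 = 23859

23859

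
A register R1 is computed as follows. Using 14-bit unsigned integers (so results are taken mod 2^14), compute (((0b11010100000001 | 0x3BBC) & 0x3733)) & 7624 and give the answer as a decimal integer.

5376

0b11010100000001 = 11010100000001
0x3BBC = 11101110111100
→ | → 11111110111101 = 16317
0x3733 = 11011100110011
→ & → 11011100110001 = 14129
7624 = 01110111001000
→ & → 01010100000000 = 5376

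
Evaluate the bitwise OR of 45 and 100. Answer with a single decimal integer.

45 = 0101101
100 = 1100100
 OR → 1101101 = 109

109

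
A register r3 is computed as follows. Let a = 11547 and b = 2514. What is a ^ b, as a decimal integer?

11547 = 10110100011011
2514 = 00100111010010
XOR → 10010011001001 = 9417

9417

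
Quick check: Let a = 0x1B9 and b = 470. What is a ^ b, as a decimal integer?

111

0x1B9 = 110111001
470 = 111010110
XOR → 001101111 = 111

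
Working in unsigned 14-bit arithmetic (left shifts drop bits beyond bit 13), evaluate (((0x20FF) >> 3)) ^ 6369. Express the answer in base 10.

7422

0x20FF = 10000011111111
→ >> 3 → 00010000011111 = 1055
6369 = 01100011100001
→ ^ → 01110011111110 = 7422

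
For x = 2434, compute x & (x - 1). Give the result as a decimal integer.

x = 100110000010 = 2434
x - 1 = 100110000001
AND   = 100110000000 = 2432
(x & (x - 1) clears the lowest set bit of x.)

2432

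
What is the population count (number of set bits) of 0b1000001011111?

7

n = 1000001011111
Count the 1s: 1 + 1 + 1 + 1 + 1 + 1 + 1 = 7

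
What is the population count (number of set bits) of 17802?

6

17802 = 100010110001010
Count the 1s: 1 + 1 + 1 + 1 + 1 + 1 = 6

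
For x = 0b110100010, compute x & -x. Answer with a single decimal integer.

2

x = 110100010 = 418
-x (two's complement) = …001011110
AND   = 000000010 = 2
(x & -x isolates the lowest set bit of x.)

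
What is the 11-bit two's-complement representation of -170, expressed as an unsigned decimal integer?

1878

170 in 11 bits: 00010101010
Invert: 11101010101
Add 1:  11101010110 = 1878
(Check: 2^11 - 170 = 2048 - 170 = 1878.)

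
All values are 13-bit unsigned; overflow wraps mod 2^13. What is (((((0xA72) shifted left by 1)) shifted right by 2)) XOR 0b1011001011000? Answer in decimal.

4961

0xA72 = 0101001110010
→ shifted left by 1 (mod 2^13) → 1010011100100 = 5348
→ shifted right by 2 → 0010100111001 = 1337
0b1011001011000 = 1011001011000
→ XOR → 1001101100001 = 4961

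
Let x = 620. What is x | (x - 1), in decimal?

x = 1001101100 = 620
x - 1 = 1001101011
OR    = 1001101111 = 623
(x | (x - 1) sets all bits below the lowest set bit.)

623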